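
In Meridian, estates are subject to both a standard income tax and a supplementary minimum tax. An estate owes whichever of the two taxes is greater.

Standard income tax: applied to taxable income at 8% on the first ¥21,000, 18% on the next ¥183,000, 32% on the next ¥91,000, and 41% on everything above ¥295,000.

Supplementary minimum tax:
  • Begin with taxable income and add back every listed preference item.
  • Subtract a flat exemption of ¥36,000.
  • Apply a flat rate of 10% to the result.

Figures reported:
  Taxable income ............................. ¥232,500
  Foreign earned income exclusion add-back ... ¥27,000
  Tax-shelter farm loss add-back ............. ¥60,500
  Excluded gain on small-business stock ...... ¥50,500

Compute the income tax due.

¥43,740

Standard income tax:
  ¥21,000 × 8% = ¥1,680
  ¥183,000 × 18% = ¥32,940
  ¥28,500 × 32% = ¥9,120
  → ¥43,740

Supplementary minimum tax:
  Adjusted income: ¥232,500 + ¥27,000 + ¥60,500 + ¥50,500 = ¥370,500
  Less exemption ¥36,000 → base ¥334,500
  ¥334,500 × 10% = ¥33,450

¥43,740 > ¥33,450, so the standard income tax governs.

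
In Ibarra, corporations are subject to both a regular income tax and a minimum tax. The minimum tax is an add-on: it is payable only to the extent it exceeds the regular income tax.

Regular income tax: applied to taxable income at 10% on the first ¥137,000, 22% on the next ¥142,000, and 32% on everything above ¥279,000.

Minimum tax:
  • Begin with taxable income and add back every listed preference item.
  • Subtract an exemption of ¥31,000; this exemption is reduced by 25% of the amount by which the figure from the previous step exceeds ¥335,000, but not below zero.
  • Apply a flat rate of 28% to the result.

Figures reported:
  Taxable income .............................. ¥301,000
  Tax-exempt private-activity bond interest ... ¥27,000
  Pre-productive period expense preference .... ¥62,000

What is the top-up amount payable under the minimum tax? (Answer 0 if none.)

Minimum tax:
  Adjusted income: ¥301,000 + ¥27,000 + ¥62,000 = ¥390,000
  Exemption: ¥31,000 − 25% × (¥390,000 − ¥335,000) = ¥31,000 − ¥13,750 = ¥17,250
  Base: ¥390,000 − ¥17,250 = ¥372,750
  ¥372,750 × 28% = ¥104,370

Regular income tax:
  ¥137,000 × 10% = ¥13,700
  ¥142,000 × 22% = ¥31,240
  ¥22,000 × 32% = ¥7,040
  → ¥51,980

Excess of minimum tax over regular income tax: ¥104,370 − ¥51,980 = ¥52,390.

¥52,390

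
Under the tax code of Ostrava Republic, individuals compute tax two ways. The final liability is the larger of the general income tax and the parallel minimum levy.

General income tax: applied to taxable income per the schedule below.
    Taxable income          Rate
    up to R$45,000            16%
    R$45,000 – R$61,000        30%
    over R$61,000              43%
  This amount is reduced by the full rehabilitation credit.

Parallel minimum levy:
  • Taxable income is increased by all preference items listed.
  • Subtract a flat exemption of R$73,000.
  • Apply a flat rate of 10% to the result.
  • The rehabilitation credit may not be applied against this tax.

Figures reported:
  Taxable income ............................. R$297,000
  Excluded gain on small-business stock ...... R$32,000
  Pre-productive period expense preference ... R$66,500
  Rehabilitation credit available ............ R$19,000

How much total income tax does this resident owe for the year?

General income tax:
  R$45,000 × 16% = R$7,200
  R$16,000 × 30% = R$4,800
  R$236,000 × 43% = R$101,480
  → R$113,480
  Less rehabilitation credit R$19,000 → R$94,480

Parallel minimum levy:
  Adjusted income: R$297,000 + R$32,000 + R$66,500 = R$395,500
  Less exemption R$73,000 → base R$322,500
  R$322,500 × 10% = R$32,250

R$94,480 > R$32,250, so the general income tax governs.

R$94,480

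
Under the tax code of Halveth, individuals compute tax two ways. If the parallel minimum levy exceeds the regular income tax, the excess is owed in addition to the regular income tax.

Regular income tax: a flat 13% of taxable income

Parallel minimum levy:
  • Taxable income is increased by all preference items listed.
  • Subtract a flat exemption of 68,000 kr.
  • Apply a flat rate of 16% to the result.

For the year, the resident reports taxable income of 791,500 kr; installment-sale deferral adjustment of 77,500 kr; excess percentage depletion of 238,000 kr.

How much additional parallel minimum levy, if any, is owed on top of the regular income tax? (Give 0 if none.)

Regular income tax:
  791,500 kr × 13% = 102,895 kr

Parallel minimum levy:
  Adjusted income: 791,500 kr + 77,500 kr + 238,000 kr = 1,107,000 kr
  Less exemption 68,000 kr → base 1,039,000 kr
  1,039,000 kr × 16% = 166,240 kr

Excess of parallel minimum levy over regular income tax: 166,240 kr − 102,895 kr = 63,345 kr.

63,345 kr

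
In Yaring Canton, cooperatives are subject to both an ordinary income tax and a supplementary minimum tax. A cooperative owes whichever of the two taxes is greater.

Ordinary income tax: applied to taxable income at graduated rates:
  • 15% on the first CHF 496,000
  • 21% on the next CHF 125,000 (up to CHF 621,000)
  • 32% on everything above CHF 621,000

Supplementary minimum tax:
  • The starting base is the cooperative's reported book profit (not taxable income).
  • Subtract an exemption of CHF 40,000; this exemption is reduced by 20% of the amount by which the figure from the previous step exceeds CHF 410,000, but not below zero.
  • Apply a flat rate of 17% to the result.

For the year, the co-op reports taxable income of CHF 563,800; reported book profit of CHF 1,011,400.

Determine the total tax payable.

Ordinary income tax:
  CHF 496,000 × 15% = CHF 74,400
  CHF 67,800 × 21% = CHF 14,238
  → CHF 88,638

Supplementary minimum tax:
  Base (reported book profit): CHF 1,011,400
  Exemption: 20% × (CHF 1,011,400 − CHF 410,000) = CHF 120,280 ≥ CHF 40,000, so the exemption is fully phased out
  Base: CHF 1,011,400 − CHF 0 = CHF 1,011,400
  CHF 1,011,400 × 17% = CHF 171,938

CHF 171,938 > CHF 88,638, so the supplementary minimum tax is the binding amount.

CHF 171,938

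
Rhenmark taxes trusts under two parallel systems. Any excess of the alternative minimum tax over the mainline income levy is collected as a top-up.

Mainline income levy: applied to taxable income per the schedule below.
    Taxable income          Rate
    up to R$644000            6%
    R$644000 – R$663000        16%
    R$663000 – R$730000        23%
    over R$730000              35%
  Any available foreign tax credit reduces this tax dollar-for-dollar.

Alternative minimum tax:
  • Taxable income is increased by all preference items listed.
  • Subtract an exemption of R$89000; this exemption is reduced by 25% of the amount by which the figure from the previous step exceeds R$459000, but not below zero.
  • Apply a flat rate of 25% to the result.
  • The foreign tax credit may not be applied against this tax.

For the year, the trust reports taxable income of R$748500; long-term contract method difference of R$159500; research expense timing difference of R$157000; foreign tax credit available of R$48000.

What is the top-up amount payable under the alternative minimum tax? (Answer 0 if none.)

Mainline income levy:
  R$644000 × 6% = R$38640
  R$19000 × 16% = R$3040
  R$67000 × 23% = R$15410
  R$18500 × 35% = R$6475
  → R$63565
  Less foreign tax credit R$48000 → R$15565

Alternative minimum tax:
  Adjusted income: R$748500 + R$159500 + R$157000 = R$1065000
  Exemption: 25% × (R$1065000 − R$459000) = R$151500 ≥ R$89000, so the exemption is fully phased out
  Base: R$1065000 − R$0 = R$1065000
  R$1065000 × 25% = R$266250

Excess of alternative minimum tax over mainline income levy: R$266250 − R$15565 = R$250685.

R$250685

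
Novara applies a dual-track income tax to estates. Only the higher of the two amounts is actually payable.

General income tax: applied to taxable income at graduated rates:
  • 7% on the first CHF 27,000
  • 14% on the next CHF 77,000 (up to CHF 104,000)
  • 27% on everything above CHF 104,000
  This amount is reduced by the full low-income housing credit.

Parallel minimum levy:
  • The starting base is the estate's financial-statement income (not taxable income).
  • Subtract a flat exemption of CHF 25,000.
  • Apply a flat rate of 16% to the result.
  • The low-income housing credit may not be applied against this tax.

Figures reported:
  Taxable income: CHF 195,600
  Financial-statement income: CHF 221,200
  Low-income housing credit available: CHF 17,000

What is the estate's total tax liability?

CHF 31,392

General income tax:
  CHF 27,000 × 7% = CHF 1,890
  CHF 77,000 × 14% = CHF 10,780
  CHF 91,600 × 27% = CHF 24,732
  → CHF 37,402
  Less low-income housing credit CHF 17,000 → CHF 20,402

Parallel minimum levy:
  Base (financial-statement income): CHF 221,200
  Less exemption CHF 25,000 → base CHF 196,200
  CHF 196,200 × 16% = CHF 31,392

CHF 31,392 > CHF 20,402, so the parallel minimum levy is the binding amount.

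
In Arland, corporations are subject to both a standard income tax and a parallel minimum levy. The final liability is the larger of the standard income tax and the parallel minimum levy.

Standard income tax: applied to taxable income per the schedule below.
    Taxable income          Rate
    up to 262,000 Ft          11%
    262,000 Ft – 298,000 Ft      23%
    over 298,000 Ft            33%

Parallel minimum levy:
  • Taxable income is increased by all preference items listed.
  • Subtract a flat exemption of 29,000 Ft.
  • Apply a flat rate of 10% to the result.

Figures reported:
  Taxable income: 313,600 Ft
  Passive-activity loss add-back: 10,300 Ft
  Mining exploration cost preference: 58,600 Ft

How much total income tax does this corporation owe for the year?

42,248 Ft

Parallel minimum levy:
  Adjusted income: 313,600 Ft + 10,300 Ft + 58,600 Ft = 382,500 Ft
  Less exemption 29,000 Ft → base 353,500 Ft
  353,500 Ft × 10% = 35,350 Ft

Standard income tax:
  262,000 Ft × 11% = 28,820 Ft
  36,000 Ft × 23% = 8,280 Ft
  15,600 Ft × 33% = 5,148 Ft
  → 42,248 Ft

42,248 Ft > 35,350 Ft, so the standard income tax governs.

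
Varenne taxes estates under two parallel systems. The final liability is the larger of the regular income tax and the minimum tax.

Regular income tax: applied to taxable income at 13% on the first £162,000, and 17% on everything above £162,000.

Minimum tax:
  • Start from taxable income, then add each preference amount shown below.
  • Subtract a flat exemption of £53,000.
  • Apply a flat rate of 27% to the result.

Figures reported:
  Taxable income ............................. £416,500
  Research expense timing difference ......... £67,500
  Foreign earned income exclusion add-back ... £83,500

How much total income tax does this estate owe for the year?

£138,915

Minimum tax:
  Adjusted income: £416,500 + £67,500 + £83,500 = £567,500
  Less exemption £53,000 → base £514,500
  £514,500 × 27% = £138,915

Regular income tax:
  £162,000 × 13% = £21,060
  £254,500 × 17% = £43,265
  → £64,325

£138,915 > £64,325, so the minimum tax is the binding amount.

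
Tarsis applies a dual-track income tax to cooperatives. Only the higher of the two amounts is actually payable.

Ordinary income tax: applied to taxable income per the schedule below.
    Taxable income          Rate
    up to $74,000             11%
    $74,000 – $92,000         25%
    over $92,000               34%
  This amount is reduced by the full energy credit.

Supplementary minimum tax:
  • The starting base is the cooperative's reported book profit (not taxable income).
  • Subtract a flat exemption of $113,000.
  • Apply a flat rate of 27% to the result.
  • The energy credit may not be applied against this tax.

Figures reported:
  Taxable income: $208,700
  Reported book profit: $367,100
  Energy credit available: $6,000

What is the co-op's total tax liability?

Ordinary income tax:
  $74,000 × 11% = $8,140
  $18,000 × 25% = $4,500
  $116,700 × 34% = $39,678
  → $52,318
  Less energy credit $6,000 → $46,318

Supplementary minimum tax:
  Base (reported book profit): $367,100
  Less exemption $113,000 → base $254,100
  $254,100 × 27% = $68,607

$68,607 > $46,318, so the supplementary minimum tax is the binding amount.

$68,607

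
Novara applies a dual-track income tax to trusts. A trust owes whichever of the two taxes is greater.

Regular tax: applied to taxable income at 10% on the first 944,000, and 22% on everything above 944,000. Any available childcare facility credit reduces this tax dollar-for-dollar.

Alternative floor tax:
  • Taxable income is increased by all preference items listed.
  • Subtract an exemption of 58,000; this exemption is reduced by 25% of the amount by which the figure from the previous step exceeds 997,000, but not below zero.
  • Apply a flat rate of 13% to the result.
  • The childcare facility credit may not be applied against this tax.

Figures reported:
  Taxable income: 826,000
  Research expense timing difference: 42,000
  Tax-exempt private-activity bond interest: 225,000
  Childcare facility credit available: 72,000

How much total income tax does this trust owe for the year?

137,670

Regular tax:
  826,000 × 10% = 82,600
  Less childcare facility credit 72,000 → 10,600

Alternative floor tax:
  Adjusted income: 826,000 + 42,000 + 225,000 = 1,093,000
  Exemption: 58,000 − 25% × (1,093,000 − 997,000) = 58,000 − 24,000 = 34,000
  Base: 1,093,000 − 34,000 = 1,059,000
  1,059,000 × 13% = 137,670

137,670 > 10,600, so the alternative floor tax is the binding amount.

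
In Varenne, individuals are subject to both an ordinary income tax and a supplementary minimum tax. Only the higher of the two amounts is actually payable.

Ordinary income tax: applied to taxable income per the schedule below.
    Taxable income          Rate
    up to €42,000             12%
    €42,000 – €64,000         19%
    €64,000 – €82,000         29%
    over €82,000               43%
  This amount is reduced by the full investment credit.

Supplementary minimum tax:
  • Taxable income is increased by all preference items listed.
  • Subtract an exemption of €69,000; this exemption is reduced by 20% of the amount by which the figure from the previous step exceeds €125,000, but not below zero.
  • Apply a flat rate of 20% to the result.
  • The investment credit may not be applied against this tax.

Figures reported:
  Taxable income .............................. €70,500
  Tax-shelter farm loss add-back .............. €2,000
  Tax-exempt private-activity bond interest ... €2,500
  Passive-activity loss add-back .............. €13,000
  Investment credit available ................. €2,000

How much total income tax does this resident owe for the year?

€9,105

Ordinary income tax:
  €42,000 × 12% = €5,040
  €22,000 × 19% = €4,180
  €6,500 × 29% = €1,885
  → €11,105
  Less investment credit €2,000 → €9,105

Supplementary minimum tax:
  Adjusted income: €70,500 + €2,000 + €2,500 + €13,000 = €88,000
  Exemption: €88,000 ≤ €125,000, so full €69,000 applies
  Base: €88,000 − €69,000 = €19,000
  €19,000 × 20% = €3,800

€9,105 > €3,800, so the ordinary income tax governs.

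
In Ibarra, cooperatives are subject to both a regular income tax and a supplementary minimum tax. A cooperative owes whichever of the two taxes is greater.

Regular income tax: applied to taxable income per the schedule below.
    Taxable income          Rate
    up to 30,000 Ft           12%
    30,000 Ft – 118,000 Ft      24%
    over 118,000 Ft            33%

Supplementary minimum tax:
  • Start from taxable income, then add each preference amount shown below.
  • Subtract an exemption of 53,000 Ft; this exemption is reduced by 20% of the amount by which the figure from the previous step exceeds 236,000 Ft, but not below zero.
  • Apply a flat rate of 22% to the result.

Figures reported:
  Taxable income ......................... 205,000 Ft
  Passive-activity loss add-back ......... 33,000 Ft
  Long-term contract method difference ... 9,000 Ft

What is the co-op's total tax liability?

53,430 Ft

Regular income tax:
  30,000 Ft × 12% = 3,600 Ft
  88,000 Ft × 24% = 21,120 Ft
  87,000 Ft × 33% = 28,710 Ft
  → 53,430 Ft

Supplementary minimum tax:
  Adjusted income: 205,000 Ft + 33,000 Ft + 9,000 Ft = 247,000 Ft
  Exemption: 53,000 Ft − 20% × (247,000 Ft − 236,000 Ft) = 53,000 Ft − 2,200 Ft = 50,800 Ft
  Base: 247,000 Ft − 50,800 Ft = 196,200 Ft
  196,200 Ft × 22% = 43,164 Ft

53,430 Ft > 43,164 Ft, so the regular income tax governs.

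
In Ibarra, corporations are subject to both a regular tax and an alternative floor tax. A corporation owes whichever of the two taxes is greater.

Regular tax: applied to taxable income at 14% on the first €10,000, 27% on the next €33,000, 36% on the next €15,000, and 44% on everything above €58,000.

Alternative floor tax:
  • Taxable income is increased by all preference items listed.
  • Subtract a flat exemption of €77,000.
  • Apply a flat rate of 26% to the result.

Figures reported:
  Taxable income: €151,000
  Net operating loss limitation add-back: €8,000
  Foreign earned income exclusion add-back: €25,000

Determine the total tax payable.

Regular tax:
  €10,000 × 14% = €1,400
  €33,000 × 27% = €8,910
  €15,000 × 36% = €5,400
  €93,000 × 44% = €40,920
  → €56,630

Alternative floor tax:
  Adjusted income: €151,000 + €8,000 + €25,000 = €184,000
  Less exemption €77,000 → base €107,000
  €107,000 × 26% = €27,820

€56,630 > €27,820, so the regular tax governs.

€56,630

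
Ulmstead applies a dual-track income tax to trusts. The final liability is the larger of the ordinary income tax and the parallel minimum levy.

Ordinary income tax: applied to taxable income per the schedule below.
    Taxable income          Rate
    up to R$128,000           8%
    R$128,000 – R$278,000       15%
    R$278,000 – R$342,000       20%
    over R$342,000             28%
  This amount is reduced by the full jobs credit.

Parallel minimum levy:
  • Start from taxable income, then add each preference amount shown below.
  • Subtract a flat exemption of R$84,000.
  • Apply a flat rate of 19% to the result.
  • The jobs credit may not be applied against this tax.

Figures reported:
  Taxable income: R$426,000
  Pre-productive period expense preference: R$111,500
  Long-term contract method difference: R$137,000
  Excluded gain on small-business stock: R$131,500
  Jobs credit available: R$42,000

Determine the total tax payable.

R$137,180

Ordinary income tax:
  R$128,000 × 8% = R$10,240
  R$150,000 × 15% = R$22,500
  R$64,000 × 20% = R$12,800
  R$84,000 × 28% = R$23,520
  → R$69,060
  Less jobs credit R$42,000 → R$27,060

Parallel minimum levy:
  Adjusted income: R$426,000 + R$111,500 + R$137,000 + R$131,500 = R$806,000
  Less exemption R$84,000 → base R$722,000
  R$722,000 × 19% = R$137,180

R$137,180 > R$27,060, so the parallel minimum levy is the binding amount.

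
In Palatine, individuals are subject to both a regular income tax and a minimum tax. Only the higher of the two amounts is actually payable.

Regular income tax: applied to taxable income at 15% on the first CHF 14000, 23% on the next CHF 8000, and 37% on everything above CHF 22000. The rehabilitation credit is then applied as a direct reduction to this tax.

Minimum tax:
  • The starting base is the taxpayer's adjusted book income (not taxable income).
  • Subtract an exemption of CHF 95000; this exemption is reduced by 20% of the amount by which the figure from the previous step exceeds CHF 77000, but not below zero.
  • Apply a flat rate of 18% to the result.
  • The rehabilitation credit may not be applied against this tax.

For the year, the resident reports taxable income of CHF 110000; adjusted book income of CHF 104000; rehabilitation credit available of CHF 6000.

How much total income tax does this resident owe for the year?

CHF 30500

Regular income tax:
  CHF 14000 × 15% = CHF 2100
  CHF 8000 × 23% = CHF 1840
  CHF 88000 × 37% = CHF 32560
  → CHF 36500
  Less rehabilitation credit CHF 6000 → CHF 30500

Minimum tax:
  Base (adjusted book income): CHF 104000
  Exemption: CHF 95000 − 20% × (CHF 104000 − CHF 77000) = CHF 95000 − CHF 5400 = CHF 89600
  Base: CHF 104000 − CHF 89600 = CHF 14400
  CHF 14400 × 18% = CHF 2592

CHF 30500 > CHF 2592, so the regular income tax governs.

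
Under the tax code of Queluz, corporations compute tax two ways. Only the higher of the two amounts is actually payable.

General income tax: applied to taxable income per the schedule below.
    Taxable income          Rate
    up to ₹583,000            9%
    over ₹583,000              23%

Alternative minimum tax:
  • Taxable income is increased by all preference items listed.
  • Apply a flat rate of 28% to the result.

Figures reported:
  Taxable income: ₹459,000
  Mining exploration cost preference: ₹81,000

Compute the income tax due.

₹151,200

Alternative minimum tax:
  Adjusted income: ₹459,000 + ₹81,000 = ₹540,000
  ₹540,000 × 28% = ₹151,200

General income tax:
  ₹459,000 × 9% = ₹41,310

₹151,200 > ₹41,310, so the alternative minimum tax is the binding amount.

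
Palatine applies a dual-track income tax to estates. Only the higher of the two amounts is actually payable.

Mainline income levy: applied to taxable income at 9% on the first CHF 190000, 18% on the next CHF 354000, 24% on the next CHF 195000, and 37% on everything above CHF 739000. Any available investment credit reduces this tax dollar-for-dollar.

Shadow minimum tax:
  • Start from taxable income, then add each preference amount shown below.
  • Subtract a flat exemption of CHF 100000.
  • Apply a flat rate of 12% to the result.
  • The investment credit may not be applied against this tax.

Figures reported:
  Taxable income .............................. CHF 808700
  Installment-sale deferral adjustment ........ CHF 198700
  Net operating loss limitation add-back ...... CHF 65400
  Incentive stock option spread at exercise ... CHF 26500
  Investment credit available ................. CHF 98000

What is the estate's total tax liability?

Mainline income levy:
  CHF 190000 × 9% = CHF 17100
  CHF 354000 × 18% = CHF 63720
  CHF 195000 × 24% = CHF 46800
  CHF 69700 × 37% = CHF 25789
  → CHF 153409
  Less investment credit CHF 98000 → CHF 55409

Shadow minimum tax:
  Adjusted income: CHF 808700 + CHF 198700 + CHF 65400 + CHF 26500 = CHF 1099300
  Less exemption CHF 100000 → base CHF 999300
  CHF 999300 × 12% = CHF 119916

CHF 119916 > CHF 55409, so the shadow minimum tax is the binding amount.

CHF 119916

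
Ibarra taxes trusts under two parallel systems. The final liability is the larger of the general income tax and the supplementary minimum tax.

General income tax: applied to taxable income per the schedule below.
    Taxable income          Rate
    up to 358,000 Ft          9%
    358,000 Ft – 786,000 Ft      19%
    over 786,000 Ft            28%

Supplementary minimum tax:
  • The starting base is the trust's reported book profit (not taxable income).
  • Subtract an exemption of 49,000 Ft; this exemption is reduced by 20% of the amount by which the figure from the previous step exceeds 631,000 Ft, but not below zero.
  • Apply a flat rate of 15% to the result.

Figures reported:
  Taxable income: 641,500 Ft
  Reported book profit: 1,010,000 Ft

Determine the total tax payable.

General income tax:
  358,000 Ft × 9% = 32,220 Ft
  283,500 Ft × 19% = 53,865 Ft
  → 86,085 Ft

Supplementary minimum tax:
  Base (reported book profit): 1,010,000 Ft
  Exemption: 20% × (1,010,000 Ft − 631,000 Ft) = 75,800 Ft ≥ 49,000 Ft, so the exemption is fully phased out
  Base: 1,010,000 Ft − 0 Ft = 1,010,000 Ft
  1,010,000 Ft × 15% = 151,500 Ft

151,500 Ft > 86,085 Ft, so the supplementary minimum tax is the binding amount.

151,500 Ft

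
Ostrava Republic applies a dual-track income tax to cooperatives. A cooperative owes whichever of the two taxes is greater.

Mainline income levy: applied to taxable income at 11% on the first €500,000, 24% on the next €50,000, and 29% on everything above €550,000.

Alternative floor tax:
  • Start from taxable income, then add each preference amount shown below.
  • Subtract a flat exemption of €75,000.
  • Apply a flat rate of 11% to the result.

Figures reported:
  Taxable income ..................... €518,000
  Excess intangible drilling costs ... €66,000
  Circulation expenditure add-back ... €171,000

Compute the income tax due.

Mainline income levy:
  €500,000 × 11% = €55,000
  €18,000 × 24% = €4,320
  → €59,320

Alternative floor tax:
  Adjusted income: €518,000 + €66,000 + €171,000 = €755,000
  Less exemption €75,000 → base €680,000
  €680,000 × 11% = €74,800

€74,800 > €59,320, so the alternative floor tax is the binding amount.

€74,800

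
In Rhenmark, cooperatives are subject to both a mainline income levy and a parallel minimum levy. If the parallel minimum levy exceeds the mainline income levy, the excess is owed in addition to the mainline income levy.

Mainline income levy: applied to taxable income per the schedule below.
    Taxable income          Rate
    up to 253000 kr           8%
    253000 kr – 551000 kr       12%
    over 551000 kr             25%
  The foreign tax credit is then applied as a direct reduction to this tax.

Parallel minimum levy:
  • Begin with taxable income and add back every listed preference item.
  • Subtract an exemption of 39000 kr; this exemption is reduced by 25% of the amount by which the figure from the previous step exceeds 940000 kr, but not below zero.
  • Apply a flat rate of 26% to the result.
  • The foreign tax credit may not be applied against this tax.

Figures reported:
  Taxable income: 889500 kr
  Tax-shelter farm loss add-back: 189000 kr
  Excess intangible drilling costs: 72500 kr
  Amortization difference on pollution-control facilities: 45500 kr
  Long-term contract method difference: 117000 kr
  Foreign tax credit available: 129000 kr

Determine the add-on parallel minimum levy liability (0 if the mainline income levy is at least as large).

Mainline income levy:
  253000 kr × 8% = 20240 kr
  298000 kr × 12% = 35760 kr
  338500 kr × 25% = 84625 kr
  → 140625 kr
  Less foreign tax credit 129000 kr → 11625 kr

Parallel minimum levy:
  Adjusted income: 889500 kr + 189000 kr + 72500 kr + 45500 kr + 117000 kr = 1313500 kr
  Exemption: 25% × (1313500 kr − 940000 kr) = 93375 kr ≥ 39000 kr, so the exemption is fully phased out
  Base: 1313500 kr − 0 kr = 1313500 kr
  1313500 kr × 26% = 341510 kr

Excess of parallel minimum levy over mainline income levy: 341510 kr − 11625 kr = 329885 kr.

329885 kr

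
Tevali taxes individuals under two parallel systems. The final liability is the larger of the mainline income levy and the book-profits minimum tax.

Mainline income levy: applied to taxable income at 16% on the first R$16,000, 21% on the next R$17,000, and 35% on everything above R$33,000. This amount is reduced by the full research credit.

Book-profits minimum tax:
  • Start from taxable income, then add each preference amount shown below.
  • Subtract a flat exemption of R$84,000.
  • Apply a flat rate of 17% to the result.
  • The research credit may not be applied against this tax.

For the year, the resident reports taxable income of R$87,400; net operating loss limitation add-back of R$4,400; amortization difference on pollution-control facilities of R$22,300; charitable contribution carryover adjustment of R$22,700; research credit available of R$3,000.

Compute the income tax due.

Mainline income levy:
  R$16,000 × 16% = R$2,560
  R$17,000 × 21% = R$3,570
  R$54,400 × 35% = R$19,040
  → R$25,170
  Less research credit R$3,000 → R$22,170

Book-profits minimum tax:
  Adjusted income: R$87,400 + R$4,400 + R$22,300 + R$22,700 = R$136,800
  Less exemption R$84,000 → base R$52,800
  R$52,800 × 17% = R$8,976

R$22,170 > R$8,976, so the mainline income levy governs.

R$22,170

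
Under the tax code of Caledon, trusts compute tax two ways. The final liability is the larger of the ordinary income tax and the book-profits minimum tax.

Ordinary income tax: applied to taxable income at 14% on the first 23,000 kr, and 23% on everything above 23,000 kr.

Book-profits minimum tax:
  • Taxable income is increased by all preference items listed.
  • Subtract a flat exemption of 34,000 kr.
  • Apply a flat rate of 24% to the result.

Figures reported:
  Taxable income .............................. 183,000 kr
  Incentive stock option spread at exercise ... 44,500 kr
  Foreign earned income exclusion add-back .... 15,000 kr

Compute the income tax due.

50,040 kr

Book-profits minimum tax:
  Adjusted income: 183,000 kr + 44,500 kr + 15,000 kr = 242,500 kr
  Less exemption 34,000 kr → base 208,500 kr
  208,500 kr × 24% = 50,040 kr

Ordinary income tax:
  23,000 kr × 14% = 3,220 kr
  160,000 kr × 23% = 36,800 kr
  → 40,020 kr

50,040 kr > 40,020 kr, so the book-profits minimum tax is the binding amount.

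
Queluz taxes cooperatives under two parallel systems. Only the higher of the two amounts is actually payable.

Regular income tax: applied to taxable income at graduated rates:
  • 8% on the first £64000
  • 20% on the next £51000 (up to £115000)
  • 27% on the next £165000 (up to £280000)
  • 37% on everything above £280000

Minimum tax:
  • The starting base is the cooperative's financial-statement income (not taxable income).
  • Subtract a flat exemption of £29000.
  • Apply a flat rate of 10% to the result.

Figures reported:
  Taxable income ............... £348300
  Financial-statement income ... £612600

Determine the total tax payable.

Regular income tax:
  £64000 × 8% = £5120
  £51000 × 20% = £10200
  £165000 × 27% = £44550
  £68300 × 37% = £25271
  → £85141

Minimum tax:
  Base (financial-statement income): £612600
  Less exemption £29000 → base £583600
  £583600 × 10% = £58360

£85141 > £58360, so the regular income tax governs.

£85141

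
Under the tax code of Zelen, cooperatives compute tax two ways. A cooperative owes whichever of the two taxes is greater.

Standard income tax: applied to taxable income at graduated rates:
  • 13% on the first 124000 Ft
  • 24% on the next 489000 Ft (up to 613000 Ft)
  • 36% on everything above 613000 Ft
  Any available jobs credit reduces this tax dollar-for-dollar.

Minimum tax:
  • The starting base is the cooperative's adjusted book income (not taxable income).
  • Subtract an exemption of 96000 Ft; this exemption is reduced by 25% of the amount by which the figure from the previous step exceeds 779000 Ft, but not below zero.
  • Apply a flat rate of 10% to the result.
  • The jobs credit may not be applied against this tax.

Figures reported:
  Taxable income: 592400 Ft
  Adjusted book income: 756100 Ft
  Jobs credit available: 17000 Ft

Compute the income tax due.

111536 Ft

Minimum tax:
  Base (adjusted book income): 756100 Ft
  Exemption: 756100 Ft ≤ 779000 Ft, so full 96000 Ft applies
  Base: 756100 Ft − 96000 Ft = 660100 Ft
  660100 Ft × 10% = 66010 Ft

Standard income tax:
  124000 Ft × 13% = 16120 Ft
  468400 Ft × 24% = 112416 Ft
  → 128536 Ft
  Less jobs credit 17000 Ft → 111536 Ft

111536 Ft > 66010 Ft, so the standard income tax governs.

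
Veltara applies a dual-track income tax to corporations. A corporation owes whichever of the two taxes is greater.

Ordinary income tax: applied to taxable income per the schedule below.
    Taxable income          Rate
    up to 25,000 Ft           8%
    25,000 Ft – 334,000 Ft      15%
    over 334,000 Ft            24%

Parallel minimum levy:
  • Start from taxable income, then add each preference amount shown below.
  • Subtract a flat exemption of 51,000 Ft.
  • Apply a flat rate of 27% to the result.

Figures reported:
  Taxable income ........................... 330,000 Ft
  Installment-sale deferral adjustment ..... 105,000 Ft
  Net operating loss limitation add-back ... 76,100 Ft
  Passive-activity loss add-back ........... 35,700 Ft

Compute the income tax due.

133,866 Ft

Parallel minimum levy:
  Adjusted income: 330,000 Ft + 105,000 Ft + 76,100 Ft + 35,700 Ft = 546,800 Ft
  Less exemption 51,000 Ft → base 495,800 Ft
  495,800 Ft × 27% = 133,866 Ft

Ordinary income tax:
  25,000 Ft × 8% = 2,000 Ft
  305,000 Ft × 15% = 45,750 Ft
  → 47,750 Ft

133,866 Ft > 47,750 Ft, so the parallel minimum levy is the binding amount.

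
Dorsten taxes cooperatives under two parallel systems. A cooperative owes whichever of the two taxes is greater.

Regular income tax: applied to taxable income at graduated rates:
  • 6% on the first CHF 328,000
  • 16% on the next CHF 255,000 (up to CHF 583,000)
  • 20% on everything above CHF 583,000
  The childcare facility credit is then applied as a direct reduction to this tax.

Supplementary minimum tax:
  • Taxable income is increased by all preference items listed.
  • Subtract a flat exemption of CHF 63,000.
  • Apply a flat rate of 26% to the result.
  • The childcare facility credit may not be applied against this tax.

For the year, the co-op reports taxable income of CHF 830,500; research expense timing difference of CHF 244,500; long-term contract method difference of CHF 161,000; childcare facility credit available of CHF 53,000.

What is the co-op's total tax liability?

Regular income tax:
  CHF 328,000 × 6% = CHF 19,680
  CHF 255,000 × 16% = CHF 40,800
  CHF 247,500 × 20% = CHF 49,500
  → CHF 109,980
  Less childcare facility credit CHF 53,000 → CHF 56,980

Supplementary minimum tax:
  Adjusted income: CHF 830,500 + CHF 244,500 + CHF 161,000 = CHF 1,236,000
  Less exemption CHF 63,000 → base CHF 1,173,000
  CHF 1,173,000 × 26% = CHF 304,980

CHF 304,980 > CHF 56,980, so the supplementary minimum tax is the binding amount.

CHF 304,980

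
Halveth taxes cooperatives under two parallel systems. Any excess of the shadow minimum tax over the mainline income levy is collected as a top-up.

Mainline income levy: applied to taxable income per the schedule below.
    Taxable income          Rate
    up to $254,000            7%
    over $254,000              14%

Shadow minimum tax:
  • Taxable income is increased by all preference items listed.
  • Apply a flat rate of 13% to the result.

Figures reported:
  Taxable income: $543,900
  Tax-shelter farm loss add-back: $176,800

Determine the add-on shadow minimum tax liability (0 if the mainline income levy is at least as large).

Shadow minimum tax:
  Adjusted income: $543,900 + $176,800 = $720,700
  $720,700 × 13% = $93,691

Mainline income levy:
  $254,000 × 7% = $17,780
  $289,900 × 14% = $40,586
  → $58,366

Excess of shadow minimum tax over mainline income levy: $93,691 − $58,366 = $35,325.

$35,325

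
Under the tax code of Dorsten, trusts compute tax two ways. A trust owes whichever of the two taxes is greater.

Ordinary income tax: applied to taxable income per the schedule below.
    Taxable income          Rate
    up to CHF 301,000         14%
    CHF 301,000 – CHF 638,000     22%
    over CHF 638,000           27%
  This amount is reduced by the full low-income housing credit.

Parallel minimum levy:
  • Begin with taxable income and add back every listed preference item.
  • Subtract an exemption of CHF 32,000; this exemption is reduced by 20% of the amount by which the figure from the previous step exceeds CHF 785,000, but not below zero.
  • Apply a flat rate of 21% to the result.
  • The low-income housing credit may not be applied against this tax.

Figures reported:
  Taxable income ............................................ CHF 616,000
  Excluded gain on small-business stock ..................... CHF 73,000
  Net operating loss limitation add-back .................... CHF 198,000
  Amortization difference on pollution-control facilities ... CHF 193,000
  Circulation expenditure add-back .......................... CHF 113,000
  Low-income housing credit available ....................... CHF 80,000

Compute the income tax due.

Parallel minimum levy:
  Adjusted income: CHF 616,000 + CHF 73,000 + CHF 198,000 + CHF 193,000 + CHF 113,000 = CHF 1,193,000
  Exemption: 20% × (CHF 1,193,000 − CHF 785,000) = CHF 81,600 ≥ CHF 32,000, so the exemption is fully phased out
  Base: CHF 1,193,000 − CHF 0 = CHF 1,193,000
  CHF 1,193,000 × 21% = CHF 250,530

Ordinary income tax:
  CHF 301,000 × 14% = CHF 42,140
  CHF 315,000 × 22% = CHF 69,300
  → CHF 111,440
  Less low-income housing credit CHF 80,000 → CHF 31,440

CHF 250,530 > CHF 31,440, so the parallel minimum levy is the binding amount.

CHF 250,530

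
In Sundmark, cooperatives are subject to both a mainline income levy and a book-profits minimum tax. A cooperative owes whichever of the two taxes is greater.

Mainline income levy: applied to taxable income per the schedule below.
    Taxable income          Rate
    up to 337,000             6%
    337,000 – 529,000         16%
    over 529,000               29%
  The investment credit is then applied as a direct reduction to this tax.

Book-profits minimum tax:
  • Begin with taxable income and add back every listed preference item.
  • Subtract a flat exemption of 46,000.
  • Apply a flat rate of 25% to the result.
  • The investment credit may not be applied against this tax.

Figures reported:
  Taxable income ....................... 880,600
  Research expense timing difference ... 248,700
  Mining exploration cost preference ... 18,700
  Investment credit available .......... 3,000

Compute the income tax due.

Mainline income levy:
  337,000 × 6% = 20,220
  192,000 × 16% = 30,720
  351,600 × 29% = 101,964
  → 152,904
  Less investment credit 3,000 → 149,904

Book-profits minimum tax:
  Adjusted income: 880,600 + 248,700 + 18,700 = 1,148,000
  Less exemption 46,000 → base 1,102,000
  1,102,000 × 25% = 275,500

275,500 > 149,904, so the book-profits minimum tax is the binding amount.

275,500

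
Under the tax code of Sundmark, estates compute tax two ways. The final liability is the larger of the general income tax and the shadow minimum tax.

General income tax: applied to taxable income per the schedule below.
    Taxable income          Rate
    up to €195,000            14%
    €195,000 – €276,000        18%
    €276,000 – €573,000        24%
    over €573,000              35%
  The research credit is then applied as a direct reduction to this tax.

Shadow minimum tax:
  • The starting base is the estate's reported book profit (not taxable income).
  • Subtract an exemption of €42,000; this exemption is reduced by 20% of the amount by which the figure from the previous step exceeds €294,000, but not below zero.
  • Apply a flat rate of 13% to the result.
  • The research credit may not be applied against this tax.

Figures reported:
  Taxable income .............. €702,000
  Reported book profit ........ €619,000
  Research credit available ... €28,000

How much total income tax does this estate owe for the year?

€130,310

Shadow minimum tax:
  Base (reported book profit): €619,000
  Exemption: 20% × (€619,000 − €294,000) = €65,000 ≥ €42,000, so the exemption is fully phased out
  Base: €619,000 − €0 = €619,000
  €619,000 × 13% = €80,470

General income tax:
  €195,000 × 14% = €27,300
  €81,000 × 18% = €14,580
  €297,000 × 24% = €71,280
  €129,000 × 35% = €45,150
  → €158,310
  Less research credit €28,000 → €130,310

€130,310 > €80,470, so the general income tax governs.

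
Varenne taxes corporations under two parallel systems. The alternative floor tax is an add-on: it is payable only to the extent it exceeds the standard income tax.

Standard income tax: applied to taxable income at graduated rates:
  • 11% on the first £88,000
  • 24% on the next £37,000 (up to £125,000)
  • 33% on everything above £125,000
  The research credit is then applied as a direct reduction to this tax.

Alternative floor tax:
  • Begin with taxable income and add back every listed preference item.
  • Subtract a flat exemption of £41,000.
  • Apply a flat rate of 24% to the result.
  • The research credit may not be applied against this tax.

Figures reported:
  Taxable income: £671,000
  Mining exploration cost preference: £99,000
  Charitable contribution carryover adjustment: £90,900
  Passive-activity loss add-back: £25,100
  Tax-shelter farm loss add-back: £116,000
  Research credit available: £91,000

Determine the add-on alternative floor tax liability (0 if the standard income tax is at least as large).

£122,900

Alternative floor tax:
  Adjusted income: £671,000 + £99,000 + £90,900 + £25,100 + £116,000 = £1,002,000
  Less exemption £41,000 → base £961,000
  £961,000 × 24% = £230,640

Standard income tax:
  £88,000 × 11% = £9,680
  £37,000 × 24% = £8,880
  £546,000 × 33% = £180,180
  → £198,740
  Less research credit £91,000 → £107,740

Excess of alternative floor tax over standard income tax: £230,640 − £107,740 = £122,900.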